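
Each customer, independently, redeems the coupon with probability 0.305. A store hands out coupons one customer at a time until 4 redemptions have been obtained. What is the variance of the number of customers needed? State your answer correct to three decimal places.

29.884

Y = total customers until the fourth success; negative binomial with r=4, p=0.305.
Var(Y) = r(1−p)/p² = 4·0.695 / 0.305² = 29.88444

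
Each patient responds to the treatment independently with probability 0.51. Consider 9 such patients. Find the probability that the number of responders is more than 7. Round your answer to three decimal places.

X ~ Binomial(9, 0.51); P(X ≥ 8) = Σ C(9,k) p^k (1−p)^(9−k) over k:
  k=8: C(9,8)·0.51^8·0.49^1 = 0.02018
  k=9: C(9,9)·0.51^9·0.49^0 = 0.00233
Total = 0.02252

0.023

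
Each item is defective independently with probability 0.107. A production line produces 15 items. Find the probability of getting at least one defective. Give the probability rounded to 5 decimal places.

0.81686

P(at least one) = 1 − P(none) = 1 − (1 − 0.107)^15
= 1 − 0.1831352 = 0.8168648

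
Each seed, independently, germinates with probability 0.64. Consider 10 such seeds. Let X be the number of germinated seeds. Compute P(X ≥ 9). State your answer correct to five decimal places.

0.07638

X ~ Binomial(10, 0.64); P(X ≥ 9) = Σ C(10,k) p^k (1−p)^(10−k) over k:
  k=9: C(10,9)·0.64^9·0.36^1 = 0.0648518
  k=10: C(10,10)·0.64^10·0.36^0 = 0.0115292
Total = 0.0763810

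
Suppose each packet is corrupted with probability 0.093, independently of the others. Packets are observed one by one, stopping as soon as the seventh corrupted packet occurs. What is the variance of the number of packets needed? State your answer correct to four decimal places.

Y = total packets until the seventh success; negative binomial with r=7, p=0.093.
Var(Y) = r(1−p)/p² = 7·0.907 / 0.093² = 734.073303

734.0733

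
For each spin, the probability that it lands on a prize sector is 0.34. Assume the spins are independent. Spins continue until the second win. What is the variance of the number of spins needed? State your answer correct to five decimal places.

11.41869

Y = total spins until the second success; negative binomial with r=2, p=0.34.
Var(Y) = r(1−p)/p² = 2·0.66 / 0.34² = 11.4186851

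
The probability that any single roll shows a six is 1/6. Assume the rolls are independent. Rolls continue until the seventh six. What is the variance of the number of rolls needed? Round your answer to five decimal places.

Y = total rolls until the seventh success; negative binomial with r=7, p=0.166667.
Var(Y) = r(1−p)/p² = 7·0.833333 / 0.166667² = 210.0000000

210.00000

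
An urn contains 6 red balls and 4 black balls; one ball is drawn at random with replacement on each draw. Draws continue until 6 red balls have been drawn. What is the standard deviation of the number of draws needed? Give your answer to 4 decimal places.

2.5820

Y = total draws until the sixth success; negative binomial with r=6, p=0.60.
SD(Y) = √[r(1−p)/p²] = √(6.666667) = 2.581989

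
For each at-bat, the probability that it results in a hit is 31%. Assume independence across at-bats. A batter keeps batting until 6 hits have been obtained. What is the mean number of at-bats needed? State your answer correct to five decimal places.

19.35484

Y = total at-bats until the sixth success; negative binomial with r=6, p=0.31.
E[Y] = r / p = 6 / 0.31 = 19.3548387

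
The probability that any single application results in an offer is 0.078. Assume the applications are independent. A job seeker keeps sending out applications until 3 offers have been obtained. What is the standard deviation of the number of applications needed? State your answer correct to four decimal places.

21.3222

Y = total applications until the third success; negative binomial with r=3, p=0.078.
SD(Y) = √[r(1−p)/p²] = √(454.635108) = 21.322174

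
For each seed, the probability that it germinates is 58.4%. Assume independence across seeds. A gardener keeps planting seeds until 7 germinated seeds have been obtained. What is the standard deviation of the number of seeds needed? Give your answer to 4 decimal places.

2.9220

Y = total seeds until the seventh success; negative binomial with r=7, p=0.584.
SD(Y) = √[r(1−p)/p²] = √(8.538187) = 2.922018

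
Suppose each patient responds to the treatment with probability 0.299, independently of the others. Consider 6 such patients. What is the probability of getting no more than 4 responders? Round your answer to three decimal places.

0.989

X ~ Binomial(6, 0.299); P(X ≤ 4) = Σ C(6,k) p^k (1−p)^(6−k) over k:
  k=0: C(6,0)·0.299^0·0.701^6 = 0.11866
  k=1: C(6,1)·0.299^1·0.701^5 = 0.30368
  k=2: C(6,2)·0.299^2·0.701^4 = 0.32382
  k=3: C(6,3)·0.299^3·0.701^3 = 0.18416
  k=4: C(6,4)·0.299^4·0.701^2 = 0.05891
Total = 0.98923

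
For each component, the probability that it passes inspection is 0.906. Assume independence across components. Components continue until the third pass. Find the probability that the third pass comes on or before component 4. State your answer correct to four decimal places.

0.9534

Finishing within 4 components ⇔ at least 3 successes in the first 4. With X ~ Binomial(4, 0.906), P(Y ≤ 4) = 1 − P(X ≤ 2).
  k=0: C(4,0)·0.906^0·0.094^4 = 0.000078
  k=1: C(4,1)·0.906^1·0.094^3 = 0.003010
  k=2: C(4,2)·0.906^2·0.094^2 = 0.043517
1 − 0.046606 = 0.953394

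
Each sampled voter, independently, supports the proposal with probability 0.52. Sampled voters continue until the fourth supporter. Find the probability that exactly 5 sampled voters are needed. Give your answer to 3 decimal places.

Y = trial on which the fourth success occurs; negative binomial, r=4, p=0.52.
P(Y=5) = C(4,3) · p^4 · (1−p)^1
= 4 · 0.073116 · 0.48 = 0.14038

0.140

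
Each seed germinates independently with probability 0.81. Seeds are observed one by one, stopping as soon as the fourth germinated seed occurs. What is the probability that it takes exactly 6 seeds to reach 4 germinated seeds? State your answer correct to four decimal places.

0.1554

Y = trial on which the fourth success occurs; negative binomial, r=4, p=0.81.
P(Y=6) = C(5,3) · p^4 · (1−p)^2
= 10 · 0.43047 · 0.0361 = 0.155399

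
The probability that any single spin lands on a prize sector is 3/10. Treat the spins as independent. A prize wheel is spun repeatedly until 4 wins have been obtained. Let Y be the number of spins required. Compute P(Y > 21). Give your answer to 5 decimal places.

Needing more than 21 spins ⇔ fewer than 4 successes in the first 21. With X ~ Binomial(21, 0.30), P(Y > 21) = P(X ≤ 3).
  k=0: C(21,0)·0.30^0·0.70^21 = 0.0005585
  k=1: C(21,1)·0.30^1·0.70^20 = 0.0050269
  k=2: C(21,2)·0.30^2·0.70^19 = 0.0215439
  k=3: C(21,3)·0.30^3·0.70^18 = 0.0584763
P(X ≤ 3) = 0.0856057

0.08561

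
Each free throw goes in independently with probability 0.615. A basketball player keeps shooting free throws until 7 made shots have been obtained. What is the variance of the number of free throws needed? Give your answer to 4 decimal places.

Y = total free throws until the seventh success; negative binomial with r=7, p=0.615.
Var(Y) = r(1−p)/p² = 7·0.385 / 0.615² = 7.125388

7.1254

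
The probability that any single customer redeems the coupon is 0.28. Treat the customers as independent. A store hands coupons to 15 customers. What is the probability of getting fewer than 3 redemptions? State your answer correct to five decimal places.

0.16454

X ~ Binomial(15, 0.28); P(X ≤ 2) = Σ C(15,k) p^k (1−p)^(15−k) over k:
  k=0: C(15,0)·0.28^0·0.72^15 = 0.0072442
  k=1: C(15,1)·0.28^1·0.72^14 = 0.0422575
  k=2: C(15,2)·0.28^2·0.72^13 = 0.1150344
Total = 0.1645361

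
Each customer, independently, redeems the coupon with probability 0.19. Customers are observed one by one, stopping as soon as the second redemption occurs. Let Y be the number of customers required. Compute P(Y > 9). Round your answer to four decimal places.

Needing more than 9 customers ⇔ fewer than 2 successes in the first 9. With X ~ Binomial(9, 0.19), P(Y > 9) = P(X ≤ 1).
  k=0: C(9,0)·0.19^0·0.81^9 = 0.150095
  k=1: C(9,1)·0.19^1·0.81^8 = 0.316866
P(X ≤ 1) = 0.466961

0.4670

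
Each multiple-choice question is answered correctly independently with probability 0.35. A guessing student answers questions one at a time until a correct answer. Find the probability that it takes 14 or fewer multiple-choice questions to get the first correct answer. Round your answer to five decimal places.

Y = number of multiple-choice questions to the first success; geometric, p = 0.35.
P(Y ≤ 14) = 1 − (1−p)^14 = 1 − 0.0024032 = 0.9975968

0.99760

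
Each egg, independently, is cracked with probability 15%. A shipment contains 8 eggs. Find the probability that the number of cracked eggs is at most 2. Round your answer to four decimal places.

X ~ Binomial(8, 0.15); P(X ≤ 2) = Σ C(8,k) p^k (1−p)^(8−k) over k:
  k=0: C(8,0)·0.15^0·0.85^8 = 0.272491
  k=1: C(8,1)·0.15^1·0.85^7 = 0.384693
  k=2: C(8,2)·0.15^2·0.85^6 = 0.237604
Total = 0.894787

0.8948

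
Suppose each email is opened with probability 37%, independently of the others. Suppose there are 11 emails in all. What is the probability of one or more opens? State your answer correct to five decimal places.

0.99379

P(at least one) = 1 − P(none) = 1 − (1 − 0.37)^11
= 1 − 0.0062051 = 0.9937949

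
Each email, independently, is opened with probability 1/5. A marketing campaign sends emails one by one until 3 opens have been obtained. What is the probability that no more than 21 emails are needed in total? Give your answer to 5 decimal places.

Finishing within 21 emails ⇔ at least 3 successes in the first 21. With X ~ Binomial(21, 0.20), P(Y ≤ 21) = 1 − P(X ≤ 2).
  k=0: C(21,0)·0.20^0·0.80^21 = 0.0092234
  k=1: C(21,1)·0.20^1·0.80^20 = 0.0484227
  k=2: C(21,2)·0.20^2·0.80^19 = 0.1210568
1 − 0.1787028 = 0.8212972

0.82130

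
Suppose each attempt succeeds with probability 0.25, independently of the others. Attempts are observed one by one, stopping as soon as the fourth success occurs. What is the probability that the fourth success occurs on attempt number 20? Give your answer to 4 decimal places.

Y = trial on which the fourth success occurs; negative binomial, r=4, p=0.25.
P(Y=20) = C(19,3) · p^4 · (1−p)^16
= 969 · 0.0039062 · 0.010023 = 0.037937

0.0379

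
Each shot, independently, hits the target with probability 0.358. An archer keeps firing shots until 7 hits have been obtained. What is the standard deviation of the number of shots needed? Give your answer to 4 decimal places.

5.9215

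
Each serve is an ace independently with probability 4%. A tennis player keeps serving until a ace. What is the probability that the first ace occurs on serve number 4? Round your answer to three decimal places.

0.035

Geometric (trials to first success), p = 0.04.
P(Y = 4) = (1−p)^3 · p = 0.88474 · 0.04 = 0.03539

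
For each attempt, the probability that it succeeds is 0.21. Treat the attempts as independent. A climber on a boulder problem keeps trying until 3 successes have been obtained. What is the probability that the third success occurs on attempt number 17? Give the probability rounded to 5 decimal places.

Y = trial on which the third success occurs; negative binomial, r=3, p=0.21.
P(Y=17) = C(16,2) · p^3 · (1−p)^14
= 120 · 0.009261 · 0.036879 = 0.0409844

0.04098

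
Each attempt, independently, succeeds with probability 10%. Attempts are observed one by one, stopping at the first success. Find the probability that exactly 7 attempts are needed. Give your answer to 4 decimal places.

0.0531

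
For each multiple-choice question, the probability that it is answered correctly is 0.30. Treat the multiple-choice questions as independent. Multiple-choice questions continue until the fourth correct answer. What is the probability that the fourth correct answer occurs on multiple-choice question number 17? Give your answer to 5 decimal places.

0.04395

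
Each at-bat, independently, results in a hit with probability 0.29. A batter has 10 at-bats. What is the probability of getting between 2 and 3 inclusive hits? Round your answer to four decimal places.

X ~ Binomial(10, 0.29); P(2 ≤ X ≤ 3) = Σ C(10,k) p^k (1−p)^(10−k) over k:
  k=2: C(10,2)·0.29^2·0.71^8 = 0.244385
  k=3: C(10,3)·0.29^3·0.71^7 = 0.266185
Total = 0.510570

0.5106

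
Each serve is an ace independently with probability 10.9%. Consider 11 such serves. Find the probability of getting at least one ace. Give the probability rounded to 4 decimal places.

P(at least one) = 1 − P(none) = 1 − (1 − 0.109)^11
= 1 − 0.280967 = 0.719033

0.7190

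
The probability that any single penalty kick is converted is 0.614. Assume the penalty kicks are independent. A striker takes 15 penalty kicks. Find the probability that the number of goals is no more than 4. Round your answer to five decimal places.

0.00683

X ~ Binomial(15, 0.614); P(X ≤ 4) = Σ C(15,k) p^k (1−p)^(15−k) over k:
  k=0: C(15,0)·0.614^0·0.386^15 = 0.0000006
  k=1: C(15,1)·0.614^1·0.386^14 = 0.0000150
  k=2: C(15,2)·0.614^2·0.386^13 = 0.0001672
  k=3: C(15,3)·0.614^3·0.386^12 = 0.0011523
  k=4: C(15,4)·0.614^4·0.386^11 = 0.0054988
Total = 0.0068339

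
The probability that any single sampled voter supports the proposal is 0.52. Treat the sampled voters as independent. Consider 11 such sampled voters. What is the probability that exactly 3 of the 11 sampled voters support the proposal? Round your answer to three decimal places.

X ~ Binomial(n=11, p=0.52).
P(X=3) = C(11,3) · p^3 · (1−p)^8
= 165 · 0.14061 · 0.0028179 = 0.06538

0.065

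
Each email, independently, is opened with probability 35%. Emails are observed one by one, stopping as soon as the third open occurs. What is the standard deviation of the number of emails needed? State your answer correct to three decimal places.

3.990

Y = total emails until the third success; negative binomial with r=3, p=0.35.
SD(Y) = √[r(1−p)/p²] = √(15.91837) = 3.98978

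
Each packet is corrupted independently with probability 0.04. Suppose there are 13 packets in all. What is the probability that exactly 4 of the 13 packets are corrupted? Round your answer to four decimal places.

0.0013

X ~ Binomial(n=13, p=0.04).
P(X=4) = C(13,4) · p^4 · (1−p)^9
= 715 · 2.56e-06 · 0.69253 = 0.001268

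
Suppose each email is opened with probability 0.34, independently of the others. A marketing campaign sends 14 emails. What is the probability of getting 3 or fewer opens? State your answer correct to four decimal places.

X ~ Binomial(14, 0.34); P(X ≤ 3) = Σ C(14,k) p^k (1−p)^(14−k) over k:
  k=0: C(14,0)·0.34^0·0.66^14 = 0.002976
  k=1: C(14,1)·0.34^1·0.66^13 = 0.021462
  k=2: C(14,2)·0.34^2·0.66^12 = 0.071866
  k=3: C(14,3)·0.34^3·0.66^11 = 0.148089
Total = 0.244393

0.2444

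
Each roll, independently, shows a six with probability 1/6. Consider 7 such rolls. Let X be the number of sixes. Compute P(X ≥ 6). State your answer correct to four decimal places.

X ~ Binomial(7, 0.166667); P(X ≥ 6) = Σ C(7,k) p^k (1−p)^(7−k) over k:
  k=6: C(7,6)·0.166667^6·0.833333^1 = 0.000125
  k=7: C(7,7)·0.166667^7·0.833333^0 = 0.000004
Total = 0.000129

0.0001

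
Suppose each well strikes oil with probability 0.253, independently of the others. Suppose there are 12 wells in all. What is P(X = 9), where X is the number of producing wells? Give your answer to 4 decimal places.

0.0004

X ~ Binomial(n=12, p=0.253).
P(X=9) = C(12,9) · p^9 · (1−p)^3
= 220 · 4.247e-06 · 0.41683 = 0.000389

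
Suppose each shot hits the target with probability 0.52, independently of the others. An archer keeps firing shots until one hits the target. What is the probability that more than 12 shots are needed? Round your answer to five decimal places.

0.00015

Y = number of shots to the first success; geometric, p = 0.52.
P(Y > 12) = P(first 12 all fail) = (1−p)^12 = 0.0001496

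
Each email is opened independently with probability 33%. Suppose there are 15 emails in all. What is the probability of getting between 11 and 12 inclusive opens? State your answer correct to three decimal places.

0.002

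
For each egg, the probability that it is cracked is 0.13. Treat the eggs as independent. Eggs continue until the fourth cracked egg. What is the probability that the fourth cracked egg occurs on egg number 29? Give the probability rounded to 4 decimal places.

Y = trial on which the fourth success occurs; negative binomial, r=4, p=0.13.
P(Y=29) = C(28,3) · p^4 · (1−p)^25
= 3276 · 0.00028561 · 0.03076 = 0.028781

0.0288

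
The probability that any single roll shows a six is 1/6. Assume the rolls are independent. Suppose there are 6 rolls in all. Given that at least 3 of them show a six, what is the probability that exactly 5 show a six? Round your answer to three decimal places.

0.010

X ~ Binomial(6, 0.166667). Want P(X=5 | X≥3) = P(X=5) / P(X≥3).
P(X=5) = C(6,5)·0.166667^5·0.833333^1 = 0.00064
P(X≥3) = 1 − 0.33490 − 0.40188 − 0.20094 = 0.06229
Ratio = 0.00064 / 0.06229 = 0.01032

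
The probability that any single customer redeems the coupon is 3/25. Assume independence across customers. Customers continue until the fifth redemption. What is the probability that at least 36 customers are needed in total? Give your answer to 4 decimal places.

0.5875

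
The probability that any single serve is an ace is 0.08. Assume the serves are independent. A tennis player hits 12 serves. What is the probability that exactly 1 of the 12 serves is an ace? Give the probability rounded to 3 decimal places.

0.384

X ~ Binomial(n=12, p=0.08).
P(X=1) = C(12,1) · p^1 · (1−p)^11
= 12 · 0.08 · 0.39964 = 0.38365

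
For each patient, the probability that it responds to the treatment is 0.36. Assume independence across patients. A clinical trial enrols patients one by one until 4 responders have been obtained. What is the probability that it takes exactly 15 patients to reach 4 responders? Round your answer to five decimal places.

0.04511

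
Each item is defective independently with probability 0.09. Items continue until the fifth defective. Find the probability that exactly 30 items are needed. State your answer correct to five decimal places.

Y = trial on which the fifth success occurs; negative binomial, r=5, p=0.09.
P(Y=30) = C(29,4) · p^5 · (1−p)^25
= 23751 · 5.9049e-06 · 0.094631 = 0.0132718

0.01327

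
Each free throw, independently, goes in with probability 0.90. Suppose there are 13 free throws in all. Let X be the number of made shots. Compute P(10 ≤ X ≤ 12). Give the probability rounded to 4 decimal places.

0.7117

X ~ Binomial(13, 0.90); P(10 ≤ X ≤ 12) = Σ C(13,k) p^k (1−p)^(13−k) over k:
  k=10: C(13,10)·0.90^10·0.10^3 = 0.099722
  k=11: C(13,11)·0.90^11·0.10^2 = 0.244772
  k=12: C(13,12)·0.90^12·0.10^1 = 0.367158
Total = 0.711653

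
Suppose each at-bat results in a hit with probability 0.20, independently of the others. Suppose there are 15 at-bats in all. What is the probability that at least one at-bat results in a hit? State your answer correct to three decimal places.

P(at least one) = 1 − P(none) = 1 − (1 − 0.20)^15
= 1 − 0.03518 = 0.96482

0.965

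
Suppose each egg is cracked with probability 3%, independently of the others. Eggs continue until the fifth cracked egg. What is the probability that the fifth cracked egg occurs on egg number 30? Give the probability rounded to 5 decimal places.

Y = trial on which the fifth success occurs; negative binomial, r=5, p=0.03.
P(Y=30) = C(29,4) · p^5 · (1−p)^25
= 23751 · 2.43e-08 · 0.46697 = 0.0002695

0.00027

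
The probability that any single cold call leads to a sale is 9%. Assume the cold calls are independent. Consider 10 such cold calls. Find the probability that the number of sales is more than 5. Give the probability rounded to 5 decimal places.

X ~ Binomial(10, 0.09); P(X ≥ 6) = Σ C(10,k) p^k (1−p)^(10−k) over k:
  k=6: C(10,6)·0.09^6·0.91^4 = 0.0000765
  k=7: C(10,7)·0.09^7·0.91^3 = 0.0000043
  k=8: C(10,8)·0.09^8·0.91^2 = 0.0000002
  k=9: C(10,9)·0.09^9·0.91^1 = 0.0000000
  k=10: C(10,10)·0.09^10·0.91^0 = 0.0000000
Total = 0.0000810

0.00008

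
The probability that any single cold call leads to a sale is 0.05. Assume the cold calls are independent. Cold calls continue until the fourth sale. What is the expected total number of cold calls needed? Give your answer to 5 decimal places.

80.00000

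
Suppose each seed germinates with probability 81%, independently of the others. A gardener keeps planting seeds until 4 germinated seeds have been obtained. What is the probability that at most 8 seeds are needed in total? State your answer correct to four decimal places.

0.9917

Finishing within 8 seeds ⇔ at least 4 successes in the first 8. With X ~ Binomial(8, 0.81), P(Y ≤ 8) = 1 − P(X ≤ 3).
  k=0: C(8,0)·0.81^0·0.19^8 = 0.000002
  k=1: C(8,1)·0.81^1·0.19^7 = 0.000058
  k=2: C(8,2)·0.81^2·0.19^6 = 0.000864
  k=3: C(8,3)·0.81^3·0.19^5 = 0.007369
1 − 0.008293 = 0.991707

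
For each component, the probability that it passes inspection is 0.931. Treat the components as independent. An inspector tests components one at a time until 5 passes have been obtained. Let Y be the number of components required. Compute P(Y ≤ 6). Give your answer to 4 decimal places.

0.9407

Finishing within 6 components ⇔ at least 5 successes in the first 6. With X ~ Binomial(6, 0.931), P(Y ≤ 6) = 1 − P(X ≤ 4).
  k=0: C(6,0)·0.931^0·0.069^6 = 0.000000
  k=1: C(6,1)·0.931^1·0.069^5 = 0.000009
  k=2: C(6,2)·0.931^2·0.069^4 = 0.000295
  k=3: C(6,3)·0.931^3·0.069^3 = 0.005302
  k=4: C(6,4)·0.931^4·0.069^2 = 0.053652
1 − 0.059258 = 0.940742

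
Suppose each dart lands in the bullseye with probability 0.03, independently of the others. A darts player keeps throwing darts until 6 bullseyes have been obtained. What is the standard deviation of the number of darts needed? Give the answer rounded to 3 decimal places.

80.416

Y = total darts until the sixth success; negative binomial with r=6, p=0.03.
SD(Y) = √[r(1−p)/p²] = √(6466.66667) = 80.41559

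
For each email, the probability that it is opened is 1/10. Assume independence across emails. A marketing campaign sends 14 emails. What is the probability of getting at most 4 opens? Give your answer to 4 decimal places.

0.9908

X ~ Binomial(14, 0.10); P(X ≤ 4) = Σ C(14,k) p^k (1−p)^(14−k) over k:
  k=0: C(14,0)·0.10^0·0.90^14 = 0.228768
  k=1: C(14,1)·0.10^1·0.90^13 = 0.355861
  k=2: C(14,2)·0.10^2·0.90^12 = 0.257011
  k=3: C(14,3)·0.10^3·0.90^11 = 0.114227
  k=4: C(14,4)·0.10^4·0.90^10 = 0.034903
Total = 0.990770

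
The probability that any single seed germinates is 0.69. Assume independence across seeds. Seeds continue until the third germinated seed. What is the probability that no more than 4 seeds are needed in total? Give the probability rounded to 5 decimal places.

0.63402

Finishing within 4 seeds ⇔ at least 3 successes in the first 4. With X ~ Binomial(4, 0.69), P(Y ≤ 4) = 1 − P(X ≤ 2).
  k=0: C(4,0)·0.69^0·0.31^4 = 0.0092352
  k=1: C(4,1)·0.69^1·0.31^3 = 0.0822232
  k=2: C(4,2)·0.69^2·0.31^2 = 0.2745193
1 − 0.3659776 = 0.6340224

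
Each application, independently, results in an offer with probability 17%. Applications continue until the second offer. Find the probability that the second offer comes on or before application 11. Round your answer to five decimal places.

Finishing within 11 applications ⇔ at least 2 successes in the first 11. With X ~ Binomial(11, 0.17), P(Y ≤ 11) = 1 − P(X ≤ 1).
  k=0: C(11,0)·0.17^0·0.83^11 = 0.1287831
  k=1: C(11,1)·0.17^1·0.83^10 = 0.2901500
1 − 0.4189331 = 0.5810669

0.58107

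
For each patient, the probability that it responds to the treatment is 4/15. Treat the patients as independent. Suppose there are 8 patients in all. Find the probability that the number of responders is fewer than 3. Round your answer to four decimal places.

X ~ Binomial(8, 0.266667); P(X ≤ 2) = Σ C(8,k) p^k (1−p)^(8−k) over k:
  k=0: C(8,0)·0.266667^0·0.733333^8 = 0.083639
  k=1: C(8,1)·0.266667^1·0.733333^7 = 0.243315
  k=2: C(8,2)·0.266667^2·0.733333^6 = 0.309674
Total = 0.636628

0.6366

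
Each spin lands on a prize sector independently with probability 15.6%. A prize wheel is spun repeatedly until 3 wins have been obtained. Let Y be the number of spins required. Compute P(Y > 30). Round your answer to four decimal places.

Needing more than 30 spins ⇔ fewer than 3 successes in the first 30. With X ~ Binomial(30, 0.156), P(Y > 30) = P(X ≤ 2).
  k=0: C(30,0)·0.156^0·0.844^30 = 0.006170
  k=1: C(30,1)·0.156^1·0.844^29 = 0.034212
  k=2: C(30,2)·0.156^2·0.844^28 = 0.091691
P(X ≤ 2) = 0.132073

0.1321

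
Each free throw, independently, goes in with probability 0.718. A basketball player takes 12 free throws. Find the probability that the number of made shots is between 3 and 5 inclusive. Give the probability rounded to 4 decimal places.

0.0276

X ~ Binomial(12, 0.718); P(3 ≤ X ≤ 5) = Σ C(12,k) p^k (1−p)^(12−k) over k:
  k=3: C(12,3)·0.718^3·0.282^9 = 0.000918
  k=4: C(12,4)·0.718^4·0.282^8 = 0.005261
  k=5: C(12,5)·0.718^5·0.282^7 = 0.021433
Total = 0.027613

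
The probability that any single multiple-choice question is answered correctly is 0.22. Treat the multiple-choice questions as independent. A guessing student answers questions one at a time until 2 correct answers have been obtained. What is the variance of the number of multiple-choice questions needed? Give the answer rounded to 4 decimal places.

Y = total multiple-choice questions until the second success; negative binomial with r=2, p=0.22.
Var(Y) = r(1−p)/p² = 2·0.78 / 0.22² = 32.231405

32.2314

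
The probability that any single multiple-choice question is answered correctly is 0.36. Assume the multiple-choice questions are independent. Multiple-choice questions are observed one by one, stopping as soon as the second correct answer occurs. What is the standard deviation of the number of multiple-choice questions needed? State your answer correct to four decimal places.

Y = total multiple-choice questions until the second success; negative binomial with r=2, p=0.36.
SD(Y) = √[r(1−p)/p²] = √(9.876543) = 3.142697

3.1427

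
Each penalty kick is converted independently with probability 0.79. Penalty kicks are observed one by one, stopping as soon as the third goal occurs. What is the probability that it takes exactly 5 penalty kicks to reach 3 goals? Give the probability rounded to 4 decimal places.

0.1305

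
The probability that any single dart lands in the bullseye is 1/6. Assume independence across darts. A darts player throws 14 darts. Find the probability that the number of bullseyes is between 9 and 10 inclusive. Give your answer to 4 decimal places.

X ~ Binomial(14, 0.166667); P(9 ≤ X ≤ 10) = Σ C(14,k) p^k (1−p)^(14−k) over k:
  k=9: C(14,9)·0.166667^9·0.833333^5 = 0.000080
  k=10: C(14,10)·0.166667^10·0.833333^4 = 0.000008
Total = 0.000088

0.0001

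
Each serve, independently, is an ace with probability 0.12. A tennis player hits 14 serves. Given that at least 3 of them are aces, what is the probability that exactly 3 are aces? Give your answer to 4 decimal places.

0.6658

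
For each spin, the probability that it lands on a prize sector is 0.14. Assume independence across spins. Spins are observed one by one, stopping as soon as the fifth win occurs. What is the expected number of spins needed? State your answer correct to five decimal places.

Y = total spins until the fifth success; negative binomial with r=5, p=0.14.
E[Y] = r / p = 5 / 0.14 = 35.7142857

35.71429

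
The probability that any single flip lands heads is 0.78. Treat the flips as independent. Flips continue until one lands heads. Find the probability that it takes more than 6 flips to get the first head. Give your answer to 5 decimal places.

Y = number of flips to the first success; geometric, p = 0.78.
P(Y > 6) = P(first 6 all fail) = (1−p)^6 = 0.0001134

0.00011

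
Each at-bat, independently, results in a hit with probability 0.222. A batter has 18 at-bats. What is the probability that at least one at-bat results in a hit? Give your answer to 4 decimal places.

0.9891

P(at least one) = 1 − P(none) = 1 − (1 − 0.222)^18
= 1 − 0.010905 = 0.989095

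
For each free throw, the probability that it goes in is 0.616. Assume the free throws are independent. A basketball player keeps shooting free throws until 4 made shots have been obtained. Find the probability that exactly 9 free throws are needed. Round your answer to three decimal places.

0.067

Y = trial on which the fourth success occurs; negative binomial, r=4, p=0.616.
P(Y=9) = C(8,3) · p^4 · (1−p)^5
= 56 · 0.14399 · 0.0083494 = 0.06732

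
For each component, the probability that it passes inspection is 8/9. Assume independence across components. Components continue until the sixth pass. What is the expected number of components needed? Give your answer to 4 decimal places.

Y = total components until the sixth success; negative binomial with r=6, p=0.888889.
E[Y] = r / p = 6 / 0.888889 = 6.750000

6.7500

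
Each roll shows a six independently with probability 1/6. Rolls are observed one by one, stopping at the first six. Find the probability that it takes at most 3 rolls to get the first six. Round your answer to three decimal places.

Y = number of rolls to the first success; geometric, p = 0.166667.
P(Y ≤ 3) = 1 − (1−p)^3 = 1 − 0.57870 = 0.42130

0.421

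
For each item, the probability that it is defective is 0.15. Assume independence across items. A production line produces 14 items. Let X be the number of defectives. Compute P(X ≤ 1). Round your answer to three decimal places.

X ~ Binomial(14, 0.15); P(X ≤ 1) = Σ C(14,k) p^k (1−p)^(14−k) over k:
  k=0: C(14,0)·0.15^0·0.85^14 = 0.10277
  k=1: C(14,1)·0.15^1·0.85^13 = 0.25390
Total = 0.35667

0.357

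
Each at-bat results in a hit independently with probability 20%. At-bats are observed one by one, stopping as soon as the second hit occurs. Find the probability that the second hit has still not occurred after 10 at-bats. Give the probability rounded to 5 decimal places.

Needing more than 10 at-bats ⇔ fewer than 2 successes in the first 10. With X ~ Binomial(10, 0.20), P(Y > 10) = P(X ≤ 1).
  k=0: C(10,0)·0.20^0·0.80^10 = 0.1073742
  k=1: C(10,1)·0.20^1·0.80^9 = 0.2684355
P(X ≤ 1) = 0.3758096

0.37581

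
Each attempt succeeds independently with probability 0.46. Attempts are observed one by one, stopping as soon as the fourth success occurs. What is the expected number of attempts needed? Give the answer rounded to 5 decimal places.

8.69565

Y = total attempts until the fourth success; negative binomial with r=4, p=0.46.
E[Y] = r / p = 4 / 0.46 = 8.6956522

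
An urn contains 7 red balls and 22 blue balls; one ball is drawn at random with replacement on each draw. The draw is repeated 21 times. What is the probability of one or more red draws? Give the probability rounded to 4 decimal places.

0.9970

P(at least one) = 1 − P(none) = 1 − (1 − 0.241379)^21
= 1 − 0.003024 = 0.996976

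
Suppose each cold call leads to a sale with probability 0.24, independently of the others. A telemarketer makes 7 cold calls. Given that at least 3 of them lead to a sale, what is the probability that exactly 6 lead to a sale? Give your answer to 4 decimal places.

X ~ Binomial(7, 0.24). Want P(X=6 | X≥3) = P(X=6) / P(X≥3).
P(X=6) = C(7,6)·0.24^6·0.76^1 = 0.001017
P(X≥3) = 1 − 0.146452 − 0.323736 − 0.306697 = 0.223115
Ratio = 0.001017 / 0.223115 = 0.004557

0.0046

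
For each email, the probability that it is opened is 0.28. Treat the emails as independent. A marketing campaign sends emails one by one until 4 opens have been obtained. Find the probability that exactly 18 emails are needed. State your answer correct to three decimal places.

Y = trial on which the fourth success occurs; negative binomial, r=4, p=0.28.
P(Y=18) = C(17,3) · p^4 · (1−p)^14
= 680 · 0.0061466 · 0.010061 = 0.04205

0.042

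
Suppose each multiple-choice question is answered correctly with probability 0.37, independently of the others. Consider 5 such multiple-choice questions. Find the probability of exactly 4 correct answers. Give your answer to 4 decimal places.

0.0590

X ~ Binomial(n=5, p=0.37).
P(X=4) = C(5,4) · p^4 · (1−p)^1
= 5 · 0.018742 · 0.63 = 0.059036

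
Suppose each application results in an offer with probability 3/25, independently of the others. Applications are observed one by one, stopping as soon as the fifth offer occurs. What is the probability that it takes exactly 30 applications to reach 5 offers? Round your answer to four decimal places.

Y = trial on which the fifth success occurs; negative binomial, r=5, p=0.12.
P(Y=30) = C(29,4) · p^5 · (1−p)^25
= 23751 · 2.4883e-05 · 0.040932 = 0.024191

0.0242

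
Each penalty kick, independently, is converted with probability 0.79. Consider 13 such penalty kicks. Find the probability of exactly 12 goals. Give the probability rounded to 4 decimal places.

0.1613

X ~ Binomial(n=13, p=0.79).
P(X=12) = C(13,12) · p^12 · (1−p)^1
= 13 · 0.059092 · 0.21 = 0.161320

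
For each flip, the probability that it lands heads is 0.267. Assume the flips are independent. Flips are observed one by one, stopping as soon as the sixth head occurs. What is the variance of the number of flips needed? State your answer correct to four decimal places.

61.6925

Y = total flips until the sixth success; negative binomial with r=6, p=0.267.
Var(Y) = r(1−p)/p² = 6·0.733 / 0.267² = 61.692547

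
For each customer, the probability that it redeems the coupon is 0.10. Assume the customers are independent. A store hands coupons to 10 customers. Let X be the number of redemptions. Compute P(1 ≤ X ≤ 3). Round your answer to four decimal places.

0.6385

X ~ Binomial(10, 0.10); P(1 ≤ X ≤ 3) = Σ C(10,k) p^k (1−p)^(10−k) over k:
  k=1: C(10,1)·0.10^1·0.90^9 = 0.387420
  k=2: C(10,2)·0.10^2·0.90^8 = 0.193710
  k=3: C(10,3)·0.10^3·0.90^7 = 0.057396
Total = 0.638526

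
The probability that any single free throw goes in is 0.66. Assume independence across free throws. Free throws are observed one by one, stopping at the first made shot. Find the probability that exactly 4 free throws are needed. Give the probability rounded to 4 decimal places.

0.0259

Geometric (trials to first success), p = 0.66.
P(Y = 4) = (1−p)^3 · p = 0.039304 · 0.66 = 0.025941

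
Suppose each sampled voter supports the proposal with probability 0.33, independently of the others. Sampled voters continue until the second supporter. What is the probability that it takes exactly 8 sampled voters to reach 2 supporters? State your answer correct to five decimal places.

0.06896

Y = trial on which the second success occurs; negative binomial, r=2, p=0.33.
P(Y=8) = C(7,1) · p^2 · (1−p)^6
= 7 · 0.1089 · 0.090458 = 0.0689564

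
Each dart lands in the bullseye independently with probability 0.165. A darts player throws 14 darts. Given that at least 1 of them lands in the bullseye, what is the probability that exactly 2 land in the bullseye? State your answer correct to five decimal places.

X ~ Binomial(14, 0.165). Want P(X=2 | X≥1) = P(X=2) / P(X≥1).
P(X=2) = C(14,2)·0.165^2·0.835^12 = 0.2846079
P(X≥1) = 1 − 0.0800960 = 0.9199040
Ratio = 0.2846079 / 0.9199040 = 0.3093887

0.30939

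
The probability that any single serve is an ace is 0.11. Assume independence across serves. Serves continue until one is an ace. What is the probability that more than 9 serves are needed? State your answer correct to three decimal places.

Y = number of serves to the first success; geometric, p = 0.11.
P(Y > 9) = P(first 9 all fail) = (1−p)^9 = 0.35036

0.350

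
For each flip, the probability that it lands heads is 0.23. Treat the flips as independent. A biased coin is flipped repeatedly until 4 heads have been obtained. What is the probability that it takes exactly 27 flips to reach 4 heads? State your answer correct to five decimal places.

0.01783

Y = trial on which the fourth success occurs; negative binomial, r=4, p=0.23.
P(Y=27) = C(26,3) · p^4 · (1−p)^23
= 2600 · 0.0027984 · 0.0024507 = 0.0178308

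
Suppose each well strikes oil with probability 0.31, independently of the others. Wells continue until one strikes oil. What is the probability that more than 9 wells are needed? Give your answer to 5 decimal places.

0.03545

Y = number of wells to the first success; geometric, p = 0.31.
P(Y > 9) = P(first 9 all fail) = (1−p)^9 = 0.0354521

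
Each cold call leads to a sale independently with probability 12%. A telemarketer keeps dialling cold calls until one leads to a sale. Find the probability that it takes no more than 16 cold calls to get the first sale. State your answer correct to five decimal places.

0.87066

Y = number of cold calls to the first success; geometric, p = 0.12.
P(Y ≤ 16) = 1 − (1−p)^16 = 1 − 0.1293370 = 0.8706630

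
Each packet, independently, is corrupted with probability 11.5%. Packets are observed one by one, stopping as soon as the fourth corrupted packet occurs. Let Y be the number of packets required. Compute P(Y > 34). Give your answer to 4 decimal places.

Needing more than 34 packets ⇔ fewer than 4 successes in the first 34. With X ~ Binomial(34, 0.115), P(Y > 34) = P(X ≤ 3).
  k=0: C(34,0)·0.115^0·0.885^34 = 0.015706
  k=1: C(34,1)·0.115^1·0.885^33 = 0.069391
  k=2: C(34,2)·0.115^2·0.885^32 = 0.148780
  k=3: C(34,3)·0.115^3·0.885^31 = 0.206218
P(X ≤ 3) = 0.440095

0.4401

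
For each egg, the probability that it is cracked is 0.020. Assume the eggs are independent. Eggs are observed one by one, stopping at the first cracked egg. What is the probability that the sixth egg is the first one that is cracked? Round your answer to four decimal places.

0.0181

Geometric (trials to first success), p = 0.02.
P(Y = 6) = (1−p)^5 · p = 0.90392 · 0.02 = 0.018078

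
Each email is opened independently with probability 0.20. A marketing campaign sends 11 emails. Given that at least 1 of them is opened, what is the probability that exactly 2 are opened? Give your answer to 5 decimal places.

X ~ Binomial(11, 0.20). Want P(X=2 | X≥1) = P(X=2) / P(X≥1).
P(X=2) = C(11,2)·0.20^2·0.80^9 = 0.2952790
P(X≥1) = 1 − 0.0858993 = 0.9141007
Ratio = 0.2952790 / 0.9141007 = 0.3230268

0.32303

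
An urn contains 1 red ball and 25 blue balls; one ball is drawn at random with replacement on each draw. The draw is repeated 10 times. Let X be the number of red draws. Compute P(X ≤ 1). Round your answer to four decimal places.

X ~ Binomial(10, 0.038462); P(X ≤ 1) = Σ C(10,k) p^k (1−p)^(10−k) over k:
  k=0: C(10,0)·0.038462^0·0.961538^10 = 0.675564
  k=1: C(10,1)·0.038462^1·0.961538^9 = 0.270226
Total = 0.945790

0.9458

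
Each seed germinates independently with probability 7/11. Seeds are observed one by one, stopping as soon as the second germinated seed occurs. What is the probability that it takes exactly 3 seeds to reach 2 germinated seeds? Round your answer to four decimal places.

Y = trial on which the second success occurs; negative binomial, r=2, p=0.636364.
P(Y=3) = C(2,1) · p^2 · (1−p)^1
= 2 · 0.40496 · 0.36364 = 0.294515

0.2945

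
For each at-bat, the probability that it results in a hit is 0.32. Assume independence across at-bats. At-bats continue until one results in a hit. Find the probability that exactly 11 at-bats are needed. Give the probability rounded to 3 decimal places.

0.007

Geometric (trials to first success), p = 0.32.
P(Y = 11) = (1−p)^10 · p = 0.021139 · 0.32 = 0.00676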